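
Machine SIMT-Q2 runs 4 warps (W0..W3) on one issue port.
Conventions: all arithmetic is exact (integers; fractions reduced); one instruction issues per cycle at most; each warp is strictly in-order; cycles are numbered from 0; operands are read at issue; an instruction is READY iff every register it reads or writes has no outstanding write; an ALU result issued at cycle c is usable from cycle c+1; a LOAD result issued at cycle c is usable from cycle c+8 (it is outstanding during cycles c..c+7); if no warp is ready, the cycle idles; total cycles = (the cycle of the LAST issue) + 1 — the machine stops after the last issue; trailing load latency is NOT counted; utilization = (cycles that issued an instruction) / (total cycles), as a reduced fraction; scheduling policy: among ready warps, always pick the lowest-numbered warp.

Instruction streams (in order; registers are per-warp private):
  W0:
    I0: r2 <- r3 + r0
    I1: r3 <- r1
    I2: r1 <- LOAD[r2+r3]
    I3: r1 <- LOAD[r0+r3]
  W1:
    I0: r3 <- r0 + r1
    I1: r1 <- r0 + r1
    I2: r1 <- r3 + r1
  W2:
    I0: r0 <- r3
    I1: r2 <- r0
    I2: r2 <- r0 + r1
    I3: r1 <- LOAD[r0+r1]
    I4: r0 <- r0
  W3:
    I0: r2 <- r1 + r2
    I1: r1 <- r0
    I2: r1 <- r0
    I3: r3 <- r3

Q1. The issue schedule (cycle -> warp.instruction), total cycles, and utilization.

cycle 0: W0.I0
cycle 1: W0.I1
cycle 2: W0.I2
cycle 3: W1.I0
cycle 4: W1.I1
cycle 5: W1.I2
cycle 6: W2.I0
cycle 7: W2.I1
cycle 8: W2.I2
cycle 9: W2.I3
cycle 10: W0.I3
cycle 11: W2.I4
cycle 12: W3.I0
cycle 13: W3.I1
cycle 14: W3.I2
cycle 15: W3.I3

Answer: 16 cycles, utilization 1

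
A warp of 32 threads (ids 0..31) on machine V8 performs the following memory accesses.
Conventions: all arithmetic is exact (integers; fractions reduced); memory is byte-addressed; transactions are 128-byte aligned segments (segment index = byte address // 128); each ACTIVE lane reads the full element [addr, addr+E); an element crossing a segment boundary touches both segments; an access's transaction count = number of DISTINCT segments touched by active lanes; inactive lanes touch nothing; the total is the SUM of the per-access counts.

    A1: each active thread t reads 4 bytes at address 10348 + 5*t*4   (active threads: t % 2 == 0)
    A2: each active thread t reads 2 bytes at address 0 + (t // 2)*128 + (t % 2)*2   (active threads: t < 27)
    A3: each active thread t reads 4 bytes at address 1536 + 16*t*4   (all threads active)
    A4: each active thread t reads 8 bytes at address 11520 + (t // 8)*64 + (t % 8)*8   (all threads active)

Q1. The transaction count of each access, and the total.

A1: 6 transactions
A2: 14 transactions
A3: 16 transactions
A4: 2 transactions

Answer: 6,14,16,2; total 38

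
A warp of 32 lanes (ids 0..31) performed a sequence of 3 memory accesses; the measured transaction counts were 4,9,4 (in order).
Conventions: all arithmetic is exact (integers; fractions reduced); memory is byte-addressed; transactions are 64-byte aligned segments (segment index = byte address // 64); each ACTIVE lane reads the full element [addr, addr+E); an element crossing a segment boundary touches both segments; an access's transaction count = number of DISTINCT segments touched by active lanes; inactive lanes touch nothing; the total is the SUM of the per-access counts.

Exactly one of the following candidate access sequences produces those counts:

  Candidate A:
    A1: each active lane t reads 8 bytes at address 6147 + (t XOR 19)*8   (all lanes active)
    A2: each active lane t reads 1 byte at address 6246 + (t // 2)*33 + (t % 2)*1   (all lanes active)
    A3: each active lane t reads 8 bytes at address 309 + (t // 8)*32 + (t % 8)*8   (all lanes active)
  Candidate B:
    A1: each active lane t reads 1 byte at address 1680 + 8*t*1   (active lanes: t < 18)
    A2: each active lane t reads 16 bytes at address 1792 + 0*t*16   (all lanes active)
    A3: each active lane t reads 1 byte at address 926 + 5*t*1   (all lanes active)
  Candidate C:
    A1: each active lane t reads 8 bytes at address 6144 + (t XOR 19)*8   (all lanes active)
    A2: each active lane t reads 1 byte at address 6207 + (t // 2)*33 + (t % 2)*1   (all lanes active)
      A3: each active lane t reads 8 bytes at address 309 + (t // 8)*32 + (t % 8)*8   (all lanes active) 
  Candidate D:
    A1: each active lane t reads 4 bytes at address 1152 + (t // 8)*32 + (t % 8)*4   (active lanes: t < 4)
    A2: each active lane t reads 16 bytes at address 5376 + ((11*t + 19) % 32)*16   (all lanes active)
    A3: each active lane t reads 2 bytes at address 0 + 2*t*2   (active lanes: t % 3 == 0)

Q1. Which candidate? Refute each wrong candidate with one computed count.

A: A1 gives 5 transactions, not 4
B: A1 gives 3 transactions, not 4
D: A1 gives 1 transaction, not 4
C: all counts match (4,9,4)

Answer: C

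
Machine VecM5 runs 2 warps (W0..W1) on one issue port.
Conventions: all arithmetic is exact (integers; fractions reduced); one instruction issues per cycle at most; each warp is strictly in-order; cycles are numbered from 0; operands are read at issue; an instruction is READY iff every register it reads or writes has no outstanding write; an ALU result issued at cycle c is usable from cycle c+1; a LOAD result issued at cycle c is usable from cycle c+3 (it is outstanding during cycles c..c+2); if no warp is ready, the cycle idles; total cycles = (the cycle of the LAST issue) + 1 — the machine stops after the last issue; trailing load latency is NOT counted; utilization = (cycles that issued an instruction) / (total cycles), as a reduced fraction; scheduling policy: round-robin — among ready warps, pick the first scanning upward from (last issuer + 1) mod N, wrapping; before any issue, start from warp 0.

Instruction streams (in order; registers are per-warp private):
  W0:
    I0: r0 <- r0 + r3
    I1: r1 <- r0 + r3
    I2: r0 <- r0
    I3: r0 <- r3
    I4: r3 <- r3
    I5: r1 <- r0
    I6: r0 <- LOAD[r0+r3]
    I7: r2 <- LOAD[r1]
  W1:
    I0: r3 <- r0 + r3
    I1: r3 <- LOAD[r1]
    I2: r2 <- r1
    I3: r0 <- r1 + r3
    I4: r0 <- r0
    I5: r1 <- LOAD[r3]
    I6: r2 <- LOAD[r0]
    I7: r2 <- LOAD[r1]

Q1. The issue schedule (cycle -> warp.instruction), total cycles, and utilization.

cycle 0: W0.I0
cycle 1: W1.I0
cycle 2: W0.I1
cycle 3: W1.I1
cycle 4: W0.I2
cycle 5: W1.I2
cycle 6: W0.I3
cycle 7: W1.I3
cycle 8: W0.I4
cycle 9: W1.I4
cycle 10: W0.I5
cycle 11: W1.I5
cycle 12: W0.I6
cycle 13: W1.I6
cycle 14: W0.I7
cycle 15: idle
cycle 16: W1.I7

Answer: 17 cycles, utilization 16/17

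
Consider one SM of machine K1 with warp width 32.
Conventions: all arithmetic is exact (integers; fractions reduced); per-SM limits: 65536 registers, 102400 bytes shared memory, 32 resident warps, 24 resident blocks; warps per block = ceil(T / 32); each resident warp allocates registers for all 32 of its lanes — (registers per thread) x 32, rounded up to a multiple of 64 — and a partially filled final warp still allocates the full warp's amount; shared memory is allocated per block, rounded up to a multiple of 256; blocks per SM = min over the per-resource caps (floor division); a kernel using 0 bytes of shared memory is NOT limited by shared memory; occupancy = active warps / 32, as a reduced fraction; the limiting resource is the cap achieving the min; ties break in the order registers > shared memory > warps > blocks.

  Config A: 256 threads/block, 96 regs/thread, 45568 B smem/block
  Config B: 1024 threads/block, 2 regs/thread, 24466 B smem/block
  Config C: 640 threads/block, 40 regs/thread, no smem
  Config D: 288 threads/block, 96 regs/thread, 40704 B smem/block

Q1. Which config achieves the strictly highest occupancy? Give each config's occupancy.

occupancies: A 1/2, B 1, C 5/8, D 9/16

Answer: B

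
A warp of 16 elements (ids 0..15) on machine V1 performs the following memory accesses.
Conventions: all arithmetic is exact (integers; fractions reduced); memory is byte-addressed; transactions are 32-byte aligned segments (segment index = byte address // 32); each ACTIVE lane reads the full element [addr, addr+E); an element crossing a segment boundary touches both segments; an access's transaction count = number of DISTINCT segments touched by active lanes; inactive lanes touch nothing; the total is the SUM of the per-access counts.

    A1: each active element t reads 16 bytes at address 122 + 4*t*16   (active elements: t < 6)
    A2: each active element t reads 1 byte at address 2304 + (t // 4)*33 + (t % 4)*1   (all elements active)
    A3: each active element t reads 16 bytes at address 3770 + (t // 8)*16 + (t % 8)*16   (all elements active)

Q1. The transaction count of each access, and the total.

A1: 12 transactions
A2: 4 transactions
A3: 6 transactions

Answer: 12,4,6; total 22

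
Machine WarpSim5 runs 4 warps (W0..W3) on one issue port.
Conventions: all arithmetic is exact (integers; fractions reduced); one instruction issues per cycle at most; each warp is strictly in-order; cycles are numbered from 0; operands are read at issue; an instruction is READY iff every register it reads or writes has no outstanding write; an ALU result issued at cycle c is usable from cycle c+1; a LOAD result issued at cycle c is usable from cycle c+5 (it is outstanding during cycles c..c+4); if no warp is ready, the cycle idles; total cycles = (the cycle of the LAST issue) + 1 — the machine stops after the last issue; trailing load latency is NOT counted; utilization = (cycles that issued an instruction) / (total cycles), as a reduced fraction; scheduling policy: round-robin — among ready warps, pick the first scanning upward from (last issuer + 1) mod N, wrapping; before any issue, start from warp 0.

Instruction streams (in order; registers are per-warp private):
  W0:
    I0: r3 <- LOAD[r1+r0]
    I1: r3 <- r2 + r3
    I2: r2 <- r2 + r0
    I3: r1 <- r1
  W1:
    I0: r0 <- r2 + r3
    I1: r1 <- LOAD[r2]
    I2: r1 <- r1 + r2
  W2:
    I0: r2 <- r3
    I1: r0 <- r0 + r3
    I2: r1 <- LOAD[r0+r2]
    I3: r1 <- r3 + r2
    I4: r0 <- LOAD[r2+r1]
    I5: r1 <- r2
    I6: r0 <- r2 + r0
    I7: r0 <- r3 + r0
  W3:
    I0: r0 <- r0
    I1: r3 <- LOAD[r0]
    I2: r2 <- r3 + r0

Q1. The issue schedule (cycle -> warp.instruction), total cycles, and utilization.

cycle 0: W0.I0
cycle 1: W1.I0
cycle 2: W2.I0
cycle 3: W3.I0
cycle 4: W1.I1
cycle 5: W2.I1
cycle 6: W3.I1
cycle 7: W0.I1
cycle 8: W2.I2
cycle 9: W0.I2
cycle 10: W1.I2
cycle 11: W3.I2
cycle 12: W0.I3
cycle 13: W2.I3
cycle 14: W2.I4
cycle 15: W2.I5
cycle 16: idle
cycle 17: idle
cycle 18: idle
cycle 19: W2.I6
cycle 20: W2.I7

Answer: 21 cycles, utilization 6/7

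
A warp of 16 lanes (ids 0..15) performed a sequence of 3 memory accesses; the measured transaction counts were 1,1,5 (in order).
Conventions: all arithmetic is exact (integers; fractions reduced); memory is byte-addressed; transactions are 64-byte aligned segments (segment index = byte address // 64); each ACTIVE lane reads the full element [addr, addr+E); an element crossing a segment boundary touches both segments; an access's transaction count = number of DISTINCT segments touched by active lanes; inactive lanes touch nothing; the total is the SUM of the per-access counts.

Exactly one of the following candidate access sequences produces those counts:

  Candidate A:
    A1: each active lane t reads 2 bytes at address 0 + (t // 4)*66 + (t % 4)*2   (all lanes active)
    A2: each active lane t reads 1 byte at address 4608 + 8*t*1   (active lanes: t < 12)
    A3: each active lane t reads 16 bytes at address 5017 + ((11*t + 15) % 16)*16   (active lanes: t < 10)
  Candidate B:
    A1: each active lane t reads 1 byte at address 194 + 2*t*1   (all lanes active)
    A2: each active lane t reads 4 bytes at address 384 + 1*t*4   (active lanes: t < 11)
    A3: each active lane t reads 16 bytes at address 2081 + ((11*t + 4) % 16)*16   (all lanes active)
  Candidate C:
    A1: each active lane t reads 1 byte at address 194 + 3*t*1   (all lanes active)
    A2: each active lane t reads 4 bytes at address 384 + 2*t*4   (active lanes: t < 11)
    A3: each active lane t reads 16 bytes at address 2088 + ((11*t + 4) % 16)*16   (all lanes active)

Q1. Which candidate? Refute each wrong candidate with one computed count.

A: A1 gives 4 transactions, not 1
C: A2 gives 2 transactions, not 1
B: all counts match (1,1,5)

Answer: B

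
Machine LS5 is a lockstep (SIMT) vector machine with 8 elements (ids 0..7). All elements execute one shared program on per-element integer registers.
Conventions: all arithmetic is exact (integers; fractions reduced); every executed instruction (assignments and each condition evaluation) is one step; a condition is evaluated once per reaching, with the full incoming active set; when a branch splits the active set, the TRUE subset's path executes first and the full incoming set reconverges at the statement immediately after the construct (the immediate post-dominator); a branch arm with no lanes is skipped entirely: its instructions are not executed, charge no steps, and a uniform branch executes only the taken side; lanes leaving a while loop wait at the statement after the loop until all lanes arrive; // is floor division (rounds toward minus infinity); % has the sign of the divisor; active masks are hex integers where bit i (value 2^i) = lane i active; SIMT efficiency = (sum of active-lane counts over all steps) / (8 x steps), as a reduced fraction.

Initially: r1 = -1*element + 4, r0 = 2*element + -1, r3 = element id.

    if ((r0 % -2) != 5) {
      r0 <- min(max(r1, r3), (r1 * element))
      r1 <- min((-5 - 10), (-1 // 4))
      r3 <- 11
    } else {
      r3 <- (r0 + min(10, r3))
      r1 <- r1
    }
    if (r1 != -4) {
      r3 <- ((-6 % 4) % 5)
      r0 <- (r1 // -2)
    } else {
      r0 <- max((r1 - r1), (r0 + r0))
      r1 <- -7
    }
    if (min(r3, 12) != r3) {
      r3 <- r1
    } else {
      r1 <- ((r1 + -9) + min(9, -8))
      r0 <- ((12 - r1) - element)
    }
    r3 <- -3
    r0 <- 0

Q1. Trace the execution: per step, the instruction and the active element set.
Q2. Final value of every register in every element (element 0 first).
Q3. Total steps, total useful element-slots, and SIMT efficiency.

step 0: eval ((r0 % -2) != 5)        0xff
step 1: r0 <- min(max(r1, r3), (r1 * element)) 0xff
step 2: r1 <- min((-5 - 10), (-1 // 4)) 0xff
step 3: r3 <- 11                     0xff
step 4: eval (r1 != -4)              0xff
step 5: r3 <- ((-6 % 4) % 5)         0xff
step 6: r0 <- (r1 // -2)             0xff
step 7: eval (min(r3, 12) != r3)     0xff
step 8: r1 <- ((r1 + -9) + min(9, -8)) 0xff
step 9: r0 <- ((12 - r1) - element)  0xff
step 10: r3 <- -3                     0xff
step 11: r0 <- 0                      0xff

Answer: 12 steps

r1: -32,-32,-32,-32,-32,-32,-32,-32
r0: 0,0,0,0,0,0,0,0
r3: -3,-3,-3,-3,-3,-3,-3,-3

steps = 12; useful = 96; efficiency = 96/96 = 1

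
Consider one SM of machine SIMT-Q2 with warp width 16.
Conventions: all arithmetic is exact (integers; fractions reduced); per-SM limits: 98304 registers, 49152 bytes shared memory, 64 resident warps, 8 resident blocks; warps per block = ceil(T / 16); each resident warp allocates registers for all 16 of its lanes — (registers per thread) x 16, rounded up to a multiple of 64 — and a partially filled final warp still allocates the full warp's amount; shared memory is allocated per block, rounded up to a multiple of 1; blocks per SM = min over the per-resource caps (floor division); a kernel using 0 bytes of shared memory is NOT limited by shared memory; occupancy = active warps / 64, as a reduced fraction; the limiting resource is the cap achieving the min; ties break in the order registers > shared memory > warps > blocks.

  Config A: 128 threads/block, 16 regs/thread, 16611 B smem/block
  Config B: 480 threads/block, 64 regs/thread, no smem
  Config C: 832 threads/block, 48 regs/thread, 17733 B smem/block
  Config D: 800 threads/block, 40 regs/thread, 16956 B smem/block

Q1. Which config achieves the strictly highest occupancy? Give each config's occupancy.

occupancies: A 1/4, B 15/16, C 13/16, D 25/32

Answer: B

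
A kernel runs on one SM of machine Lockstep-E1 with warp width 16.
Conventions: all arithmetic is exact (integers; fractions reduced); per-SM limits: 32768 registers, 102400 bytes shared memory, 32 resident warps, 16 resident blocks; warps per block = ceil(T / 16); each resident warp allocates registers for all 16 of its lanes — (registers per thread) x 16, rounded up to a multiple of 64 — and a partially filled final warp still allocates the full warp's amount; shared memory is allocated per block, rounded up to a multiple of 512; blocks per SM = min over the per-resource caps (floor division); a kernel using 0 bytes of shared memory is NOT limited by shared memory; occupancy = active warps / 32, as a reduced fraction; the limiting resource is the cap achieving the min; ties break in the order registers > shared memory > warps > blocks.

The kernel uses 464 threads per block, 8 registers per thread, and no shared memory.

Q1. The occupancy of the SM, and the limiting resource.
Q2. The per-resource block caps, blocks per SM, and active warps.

Answer: occupancy 29/32, limited by warps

registers: 8 blocks
shared memory: no limit (kernel uses none)
warps: 1 block
blocks: 16 blocks

Answer: 1 block, 29 active warps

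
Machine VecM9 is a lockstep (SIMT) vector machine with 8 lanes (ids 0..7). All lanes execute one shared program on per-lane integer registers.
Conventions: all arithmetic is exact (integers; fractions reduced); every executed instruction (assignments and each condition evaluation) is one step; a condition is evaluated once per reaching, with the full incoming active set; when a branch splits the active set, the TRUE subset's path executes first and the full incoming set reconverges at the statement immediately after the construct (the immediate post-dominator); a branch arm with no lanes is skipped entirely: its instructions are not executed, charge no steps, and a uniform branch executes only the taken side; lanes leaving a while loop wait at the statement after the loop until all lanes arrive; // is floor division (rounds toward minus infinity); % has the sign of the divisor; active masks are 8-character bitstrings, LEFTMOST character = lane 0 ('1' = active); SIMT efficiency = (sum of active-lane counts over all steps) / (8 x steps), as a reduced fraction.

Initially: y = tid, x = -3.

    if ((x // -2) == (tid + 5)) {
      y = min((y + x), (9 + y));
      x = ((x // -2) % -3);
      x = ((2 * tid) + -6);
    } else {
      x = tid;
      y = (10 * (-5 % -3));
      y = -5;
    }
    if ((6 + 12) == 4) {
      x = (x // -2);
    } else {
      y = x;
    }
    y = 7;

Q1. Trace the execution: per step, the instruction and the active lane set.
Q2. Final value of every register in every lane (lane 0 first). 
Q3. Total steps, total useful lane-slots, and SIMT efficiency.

step 0: eval ((x // -2) == (tid + 5)) 11111111
step 1: x <- tid                     11111111
step 2: y <- (10 * (-5 % -3))        11111111
step 3: y <- -5                      11111111
step 4: eval ((6 + 12) == 4)         11111111
step 5: y <- x                       11111111
step 6: y <- 7                       11111111

Answer: 7 steps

y: 7,7,7,7,7,7,7,7
x: 0,1,2,3,4,5,6,7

steps = 7; useful = 56; efficiency = 56/56 = 1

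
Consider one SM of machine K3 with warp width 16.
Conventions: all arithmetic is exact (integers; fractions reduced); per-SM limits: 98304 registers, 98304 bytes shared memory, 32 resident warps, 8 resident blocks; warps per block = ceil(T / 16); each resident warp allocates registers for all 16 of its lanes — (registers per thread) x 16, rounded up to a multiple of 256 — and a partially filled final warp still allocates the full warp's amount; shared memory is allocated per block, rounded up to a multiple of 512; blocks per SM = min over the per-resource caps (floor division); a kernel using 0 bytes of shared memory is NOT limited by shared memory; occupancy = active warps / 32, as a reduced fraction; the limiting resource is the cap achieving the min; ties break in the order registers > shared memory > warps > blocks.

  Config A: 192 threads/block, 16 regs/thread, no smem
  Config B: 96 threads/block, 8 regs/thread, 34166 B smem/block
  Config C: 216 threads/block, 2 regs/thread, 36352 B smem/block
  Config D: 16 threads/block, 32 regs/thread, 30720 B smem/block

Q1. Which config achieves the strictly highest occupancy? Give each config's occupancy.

occupancies: A 3/4, B 3/8, C 7/8, D 3/32

Answer: C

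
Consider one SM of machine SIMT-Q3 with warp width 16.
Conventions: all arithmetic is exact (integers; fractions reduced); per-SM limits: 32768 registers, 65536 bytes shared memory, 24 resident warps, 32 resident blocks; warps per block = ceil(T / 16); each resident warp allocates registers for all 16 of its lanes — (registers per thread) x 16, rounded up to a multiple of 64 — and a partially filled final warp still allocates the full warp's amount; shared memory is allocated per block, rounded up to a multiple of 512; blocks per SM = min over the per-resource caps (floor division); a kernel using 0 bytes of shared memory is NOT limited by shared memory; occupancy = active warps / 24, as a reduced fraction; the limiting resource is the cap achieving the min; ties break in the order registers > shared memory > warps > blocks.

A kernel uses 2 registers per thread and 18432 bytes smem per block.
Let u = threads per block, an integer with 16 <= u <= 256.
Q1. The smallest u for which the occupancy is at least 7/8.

Answer: u = 97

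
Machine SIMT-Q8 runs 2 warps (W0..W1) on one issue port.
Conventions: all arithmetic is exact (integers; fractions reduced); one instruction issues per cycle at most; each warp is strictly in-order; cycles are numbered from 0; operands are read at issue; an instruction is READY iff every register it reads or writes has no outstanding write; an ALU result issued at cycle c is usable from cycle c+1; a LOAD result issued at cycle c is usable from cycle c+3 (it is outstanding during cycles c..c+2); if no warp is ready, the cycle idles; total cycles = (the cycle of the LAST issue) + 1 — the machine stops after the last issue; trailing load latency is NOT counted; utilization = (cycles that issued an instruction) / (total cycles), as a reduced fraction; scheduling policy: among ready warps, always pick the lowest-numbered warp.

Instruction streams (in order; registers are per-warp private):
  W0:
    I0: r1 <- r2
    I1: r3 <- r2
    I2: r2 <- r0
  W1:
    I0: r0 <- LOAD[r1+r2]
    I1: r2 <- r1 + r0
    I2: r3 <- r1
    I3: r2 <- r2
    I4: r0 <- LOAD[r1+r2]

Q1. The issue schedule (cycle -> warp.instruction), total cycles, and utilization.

cycle 0: W0.I0
cycle 1: W0.I1
cycle 2: W0.I2
cycle 3: W1.I0
cycle 4: idle
cycle 5: idle
cycle 6: W1.I1
cycle 7: W1.I2
cycle 8: W1.I3
cycle 9: W1.I4

Answer: 10 cycles, utilization 4/5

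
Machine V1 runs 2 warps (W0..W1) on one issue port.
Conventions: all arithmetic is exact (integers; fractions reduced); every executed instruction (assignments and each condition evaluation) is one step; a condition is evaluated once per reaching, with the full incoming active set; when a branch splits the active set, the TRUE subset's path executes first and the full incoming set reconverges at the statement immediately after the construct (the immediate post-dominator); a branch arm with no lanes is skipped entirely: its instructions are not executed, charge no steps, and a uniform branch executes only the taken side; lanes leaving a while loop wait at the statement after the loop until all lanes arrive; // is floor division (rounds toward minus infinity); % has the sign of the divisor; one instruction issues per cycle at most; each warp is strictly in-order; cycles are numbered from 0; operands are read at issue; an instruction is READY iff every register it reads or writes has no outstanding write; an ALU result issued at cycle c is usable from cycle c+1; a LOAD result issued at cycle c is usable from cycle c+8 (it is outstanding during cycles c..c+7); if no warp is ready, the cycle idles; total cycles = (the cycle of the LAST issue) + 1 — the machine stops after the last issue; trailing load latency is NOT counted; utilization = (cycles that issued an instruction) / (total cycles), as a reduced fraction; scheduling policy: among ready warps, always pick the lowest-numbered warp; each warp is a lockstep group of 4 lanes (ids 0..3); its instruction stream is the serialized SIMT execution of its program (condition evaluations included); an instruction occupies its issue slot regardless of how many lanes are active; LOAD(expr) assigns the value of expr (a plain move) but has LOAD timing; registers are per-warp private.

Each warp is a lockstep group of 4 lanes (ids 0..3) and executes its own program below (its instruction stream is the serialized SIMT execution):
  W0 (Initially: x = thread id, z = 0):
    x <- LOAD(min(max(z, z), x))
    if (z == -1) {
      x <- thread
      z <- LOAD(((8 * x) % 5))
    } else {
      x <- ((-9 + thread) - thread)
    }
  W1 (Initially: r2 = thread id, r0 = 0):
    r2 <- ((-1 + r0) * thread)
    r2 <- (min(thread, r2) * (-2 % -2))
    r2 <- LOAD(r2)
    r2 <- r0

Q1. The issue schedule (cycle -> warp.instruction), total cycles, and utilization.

cycle 0: W0.I0
cycle 1: W0.I1
cycle 2: W1.I0
cycle 3: W1.I1
cycle 4: W1.I2
cycle 5: idle
cycle 6: idle
cycle 7: idle
cycle 8: W0.I2
cycle 9: idle
cycle 10: idle
cycle 11: idle
cycle 12: W1.I3

Answer: 13 cycles, utilization 7/13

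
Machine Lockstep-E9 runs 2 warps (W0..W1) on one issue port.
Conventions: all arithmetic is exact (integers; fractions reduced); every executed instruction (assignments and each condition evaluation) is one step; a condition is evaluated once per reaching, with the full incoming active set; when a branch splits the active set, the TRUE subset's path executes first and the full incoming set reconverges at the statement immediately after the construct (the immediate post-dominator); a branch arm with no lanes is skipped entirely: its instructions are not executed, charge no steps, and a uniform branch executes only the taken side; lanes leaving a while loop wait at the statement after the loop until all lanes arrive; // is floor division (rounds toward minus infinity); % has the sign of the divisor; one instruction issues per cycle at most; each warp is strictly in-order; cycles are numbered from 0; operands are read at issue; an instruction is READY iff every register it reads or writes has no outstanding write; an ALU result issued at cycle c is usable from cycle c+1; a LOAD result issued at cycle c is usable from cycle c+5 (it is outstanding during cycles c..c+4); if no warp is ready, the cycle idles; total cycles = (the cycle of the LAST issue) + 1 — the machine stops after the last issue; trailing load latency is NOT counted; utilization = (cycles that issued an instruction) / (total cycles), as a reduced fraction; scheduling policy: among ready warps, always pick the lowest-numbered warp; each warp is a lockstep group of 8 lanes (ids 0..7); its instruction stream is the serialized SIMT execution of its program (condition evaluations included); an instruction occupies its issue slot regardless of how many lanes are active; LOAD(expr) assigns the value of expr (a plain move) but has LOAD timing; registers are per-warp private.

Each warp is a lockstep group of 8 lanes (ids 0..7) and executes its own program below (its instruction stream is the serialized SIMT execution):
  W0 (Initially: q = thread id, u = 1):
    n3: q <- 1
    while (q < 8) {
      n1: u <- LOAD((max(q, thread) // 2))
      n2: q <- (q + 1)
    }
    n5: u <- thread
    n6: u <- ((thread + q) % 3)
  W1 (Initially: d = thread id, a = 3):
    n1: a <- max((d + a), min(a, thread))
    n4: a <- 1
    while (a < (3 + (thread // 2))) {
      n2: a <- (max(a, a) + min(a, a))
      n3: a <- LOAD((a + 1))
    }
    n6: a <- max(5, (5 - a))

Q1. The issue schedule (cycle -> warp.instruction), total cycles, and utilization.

cycle 0: W0.I0
cycle 1: W0.I1
cycle 2: W0.I2
cycle 3: W0.I3
cycle 4: W0.I4
cycle 5: W1.I0
cycle 6: W1.I1
cycle 7: W0.I5
cycle 8: W0.I6
cycle 9: W0.I7
cycle 10: W1.I2
cycle 11: W1.I3
cycle 12: W0.I8
cycle 13: W0.I9
cycle 14: W0.I10
cycle 15: W1.I4
cycle 16: idle
cycle 17: W0.I11
cycle 18: W0.I12
cycle 19: W0.I13
cycle 20: W1.I5
cycle 21: W1.I6
cycle 22: W0.I14
cycle 23: W0.I15
cycle 24: W0.I16
cycle 25: W1.I7
cycle 26: idle
cycle 27: W0.I17
cycle 28: W0.I18
cycle 29: W0.I19
cycle 30: W1.I8
cycle 31: W1.I9
cycle 32: W0.I20
cycle 33: W0.I21
cycle 34: W0.I22
cycle 35: idle
cycle 36: idle
cycle 37: W0.I23
cycle 38: W0.I24

Answer: 39 cycles, utilization 35/39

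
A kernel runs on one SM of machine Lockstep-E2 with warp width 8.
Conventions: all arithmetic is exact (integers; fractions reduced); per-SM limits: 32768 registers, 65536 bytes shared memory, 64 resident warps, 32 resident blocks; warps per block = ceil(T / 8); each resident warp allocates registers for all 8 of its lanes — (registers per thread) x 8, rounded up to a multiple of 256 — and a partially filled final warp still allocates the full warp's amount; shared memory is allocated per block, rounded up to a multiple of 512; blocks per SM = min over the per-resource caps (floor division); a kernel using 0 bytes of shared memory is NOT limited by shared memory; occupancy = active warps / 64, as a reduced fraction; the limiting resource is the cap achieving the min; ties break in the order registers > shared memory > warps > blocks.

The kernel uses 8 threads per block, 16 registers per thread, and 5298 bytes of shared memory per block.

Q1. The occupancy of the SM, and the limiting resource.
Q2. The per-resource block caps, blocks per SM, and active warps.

Answer: occupancy 11/64, limited by shared memory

registers: 128 blocks
shared memory: 11 blocks
warps: 64 blocks
blocks: 32 blocks

Answer: 11 blocks, 11 active warps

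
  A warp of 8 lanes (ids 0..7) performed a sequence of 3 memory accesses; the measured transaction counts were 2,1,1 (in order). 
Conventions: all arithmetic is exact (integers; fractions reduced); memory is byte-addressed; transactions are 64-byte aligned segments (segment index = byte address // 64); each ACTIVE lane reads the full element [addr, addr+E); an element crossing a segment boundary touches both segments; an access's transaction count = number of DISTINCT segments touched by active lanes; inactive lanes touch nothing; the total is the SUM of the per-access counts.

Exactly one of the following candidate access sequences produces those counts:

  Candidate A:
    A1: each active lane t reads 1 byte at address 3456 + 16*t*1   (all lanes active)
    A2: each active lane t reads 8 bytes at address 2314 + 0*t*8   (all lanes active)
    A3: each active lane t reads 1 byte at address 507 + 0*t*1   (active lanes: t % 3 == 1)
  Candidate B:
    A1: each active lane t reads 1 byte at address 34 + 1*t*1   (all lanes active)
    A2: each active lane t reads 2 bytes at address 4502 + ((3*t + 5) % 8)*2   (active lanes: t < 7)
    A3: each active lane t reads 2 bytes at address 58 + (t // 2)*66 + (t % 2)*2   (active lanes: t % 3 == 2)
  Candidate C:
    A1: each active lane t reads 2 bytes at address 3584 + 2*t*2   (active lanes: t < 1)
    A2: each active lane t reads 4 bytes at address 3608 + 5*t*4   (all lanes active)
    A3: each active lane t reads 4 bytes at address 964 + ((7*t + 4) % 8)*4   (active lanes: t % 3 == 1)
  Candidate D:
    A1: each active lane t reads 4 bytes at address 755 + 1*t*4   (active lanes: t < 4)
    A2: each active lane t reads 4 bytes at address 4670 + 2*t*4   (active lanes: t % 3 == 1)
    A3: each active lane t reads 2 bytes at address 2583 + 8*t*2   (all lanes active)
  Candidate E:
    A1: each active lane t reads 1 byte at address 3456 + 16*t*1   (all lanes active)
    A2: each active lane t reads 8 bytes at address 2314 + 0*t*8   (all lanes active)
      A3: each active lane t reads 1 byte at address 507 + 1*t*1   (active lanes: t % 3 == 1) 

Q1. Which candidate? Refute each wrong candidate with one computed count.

B: A1 gives 1 transaction, not 2
C: A1 gives 1 transaction, not 2
D: A3 gives 3 transactions, not 1
E: A3 gives 2 transactions, not 1
A: all counts match (2,1,1)

Answer: A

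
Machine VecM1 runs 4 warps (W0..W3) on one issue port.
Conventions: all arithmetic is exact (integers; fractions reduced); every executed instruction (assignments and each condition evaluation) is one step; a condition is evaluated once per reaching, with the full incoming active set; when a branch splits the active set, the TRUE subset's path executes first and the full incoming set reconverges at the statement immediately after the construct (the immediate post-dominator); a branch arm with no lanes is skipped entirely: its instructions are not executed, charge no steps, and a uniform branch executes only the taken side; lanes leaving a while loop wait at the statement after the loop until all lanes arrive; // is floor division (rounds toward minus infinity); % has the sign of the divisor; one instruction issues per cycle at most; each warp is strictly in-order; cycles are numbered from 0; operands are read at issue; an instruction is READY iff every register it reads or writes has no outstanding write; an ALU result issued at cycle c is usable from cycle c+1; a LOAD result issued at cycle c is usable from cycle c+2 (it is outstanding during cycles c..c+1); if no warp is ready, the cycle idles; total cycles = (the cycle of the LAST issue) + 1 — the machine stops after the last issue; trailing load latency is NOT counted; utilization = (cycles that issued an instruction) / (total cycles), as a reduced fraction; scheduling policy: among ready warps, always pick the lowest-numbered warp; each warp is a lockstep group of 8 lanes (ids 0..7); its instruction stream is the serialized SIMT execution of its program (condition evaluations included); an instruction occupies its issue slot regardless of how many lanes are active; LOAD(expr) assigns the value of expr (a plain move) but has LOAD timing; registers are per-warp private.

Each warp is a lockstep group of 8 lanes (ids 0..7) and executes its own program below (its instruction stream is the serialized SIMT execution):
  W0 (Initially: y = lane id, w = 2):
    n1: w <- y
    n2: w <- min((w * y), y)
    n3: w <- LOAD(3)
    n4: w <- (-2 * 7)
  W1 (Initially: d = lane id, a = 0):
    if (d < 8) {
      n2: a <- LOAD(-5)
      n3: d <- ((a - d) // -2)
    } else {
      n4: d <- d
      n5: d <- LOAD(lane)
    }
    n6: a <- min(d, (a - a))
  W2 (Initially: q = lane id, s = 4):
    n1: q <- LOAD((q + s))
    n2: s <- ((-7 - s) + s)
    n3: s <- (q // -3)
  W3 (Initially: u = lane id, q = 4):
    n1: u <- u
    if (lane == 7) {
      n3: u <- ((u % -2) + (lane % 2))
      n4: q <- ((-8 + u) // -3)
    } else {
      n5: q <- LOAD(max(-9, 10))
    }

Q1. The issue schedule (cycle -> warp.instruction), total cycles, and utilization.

cycle 0: W0.I0
cycle 1: W0.I1
cycle 2: W0.I2
cycle 3: W1.I0
cycle 4: W0.I3
cycle 5: W1.I1
cycle 6: W2.I0
cycle 7: W1.I2
cycle 8: W1.I3
cycle 9: W2.I1
cycle 10: W2.I2
cycle 11: W3.I0
cycle 12: W3.I1
cycle 13: W3.I2
cycle 14: W3.I3
cycle 15: W3.I4

Answer: 16 cycles, utilization 1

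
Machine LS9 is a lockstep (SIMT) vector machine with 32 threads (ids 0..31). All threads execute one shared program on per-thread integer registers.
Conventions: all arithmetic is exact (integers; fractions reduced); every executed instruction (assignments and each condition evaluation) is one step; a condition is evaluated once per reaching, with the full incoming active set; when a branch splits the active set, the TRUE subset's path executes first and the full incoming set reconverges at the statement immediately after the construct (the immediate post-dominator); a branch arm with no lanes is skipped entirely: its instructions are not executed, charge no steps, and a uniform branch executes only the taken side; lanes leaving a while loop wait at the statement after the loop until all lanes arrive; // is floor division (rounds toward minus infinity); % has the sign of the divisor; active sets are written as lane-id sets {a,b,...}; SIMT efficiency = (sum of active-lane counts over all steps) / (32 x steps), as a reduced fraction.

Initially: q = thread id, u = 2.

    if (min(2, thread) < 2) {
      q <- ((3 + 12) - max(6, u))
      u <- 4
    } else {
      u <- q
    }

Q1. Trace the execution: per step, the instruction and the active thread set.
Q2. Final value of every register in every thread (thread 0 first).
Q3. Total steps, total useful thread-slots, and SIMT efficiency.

step 0: eval (min(2, thread) < 2)    {0,1,2,3,4,5,6,7,8,9,10,11,12,13,14,15,16,17,18,19,20,21,22,23,24,25,26,27,28,29,30,31}
step 1: q <- ((3 + 12) - max(6, u))  {0,1}
step 2: u <- 4                       {0,1}
step 3: u <- q                       {2,3,4,5,6,7,8,9,10,11,12,13,14,15,16,17,18,19,20,21,22,23,24,25,26,27,28,29,30,31}

Answer: 4 steps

q: 9,9,2,3,4,5,6,7,8,9,10,11,12,13,14,15,16,17,18,19,20,21,22,23,24,25,26,27,28,29,30,31
u: 4,4,2,3,4,5,6,7,8,9,10,11,12,13,14,15,16,17,18,19,20,21,22,23,24,25,26,27,28,29,30,31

steps = 4; useful = 66; efficiency = 66/128 = 33/64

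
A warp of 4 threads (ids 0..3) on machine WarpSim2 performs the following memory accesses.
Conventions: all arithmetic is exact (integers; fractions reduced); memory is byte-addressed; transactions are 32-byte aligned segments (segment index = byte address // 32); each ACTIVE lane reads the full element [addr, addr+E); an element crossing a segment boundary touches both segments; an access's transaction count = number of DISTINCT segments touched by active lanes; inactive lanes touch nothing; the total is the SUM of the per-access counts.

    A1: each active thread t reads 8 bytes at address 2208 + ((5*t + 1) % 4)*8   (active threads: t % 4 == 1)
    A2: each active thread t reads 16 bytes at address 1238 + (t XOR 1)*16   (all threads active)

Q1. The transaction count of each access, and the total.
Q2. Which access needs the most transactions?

A1: 1 transaction
A2: 3 transactions

Answer: 1,3; total 4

Answer: A2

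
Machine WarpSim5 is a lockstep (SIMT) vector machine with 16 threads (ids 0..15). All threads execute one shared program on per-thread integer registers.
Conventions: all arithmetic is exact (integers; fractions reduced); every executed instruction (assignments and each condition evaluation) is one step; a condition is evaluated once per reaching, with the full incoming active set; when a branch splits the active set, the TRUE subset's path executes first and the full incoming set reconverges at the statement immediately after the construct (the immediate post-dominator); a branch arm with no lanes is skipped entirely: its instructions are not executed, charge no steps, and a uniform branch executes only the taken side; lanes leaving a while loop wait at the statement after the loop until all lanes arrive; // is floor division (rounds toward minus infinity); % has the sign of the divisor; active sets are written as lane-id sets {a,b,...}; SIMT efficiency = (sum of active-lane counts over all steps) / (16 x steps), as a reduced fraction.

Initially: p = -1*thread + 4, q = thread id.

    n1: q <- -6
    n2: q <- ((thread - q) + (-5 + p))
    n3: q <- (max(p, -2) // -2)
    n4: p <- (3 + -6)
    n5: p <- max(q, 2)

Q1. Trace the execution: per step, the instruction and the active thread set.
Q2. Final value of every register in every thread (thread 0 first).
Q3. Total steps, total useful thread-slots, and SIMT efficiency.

step 0: q <- -6                      {0,1,2,3,4,5,6,7,8,9,10,11,12,13,14,15}
step 1: q <- ((thread - q) + (-5 + p)) {0,1,2,3,4,5,6,7,8,9,10,11,12,13,14,15}
step 2: q <- (max(p, -2) // -2)      {0,1,2,3,4,5,6,7,8,9,10,11,12,13,14,15}
step 3: p <- (3 + -6)                {0,1,2,3,4,5,6,7,8,9,10,11,12,13,14,15}
step 4: p <- max(q, 2)               {0,1,2,3,4,5,6,7,8,9,10,11,12,13,14,15}

Answer: 5 steps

p: 2,2,2,2,2,2,2,2,2,2,2,2,2,2,2,2
q: -2,-2,-1,-1,0,0,1,1,1,1,1,1,1,1,1,1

steps = 5; useful = 80; efficiency = 80/80 = 1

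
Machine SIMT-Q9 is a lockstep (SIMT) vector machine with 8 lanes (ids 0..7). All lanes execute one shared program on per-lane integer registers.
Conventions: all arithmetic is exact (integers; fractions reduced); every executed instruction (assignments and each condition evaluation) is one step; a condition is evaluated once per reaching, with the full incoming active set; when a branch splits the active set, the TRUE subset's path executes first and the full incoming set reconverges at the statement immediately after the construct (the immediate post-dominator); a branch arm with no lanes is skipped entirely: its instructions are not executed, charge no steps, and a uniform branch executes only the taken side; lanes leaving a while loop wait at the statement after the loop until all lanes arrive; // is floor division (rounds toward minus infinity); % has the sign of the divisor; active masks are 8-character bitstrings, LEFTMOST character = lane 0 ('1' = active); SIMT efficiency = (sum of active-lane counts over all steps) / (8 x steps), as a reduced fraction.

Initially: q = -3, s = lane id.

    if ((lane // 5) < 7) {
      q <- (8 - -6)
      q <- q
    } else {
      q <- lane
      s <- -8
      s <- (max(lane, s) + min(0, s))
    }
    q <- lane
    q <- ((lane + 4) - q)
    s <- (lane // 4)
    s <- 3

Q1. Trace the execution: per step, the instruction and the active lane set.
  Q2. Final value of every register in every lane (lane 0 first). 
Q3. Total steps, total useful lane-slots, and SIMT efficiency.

step 0: eval ((lane // 5) < 7)       11111111
step 1: q <- (8 - -6)                11111111
step 2: q <- q                       11111111
step 3: q <- lane                    11111111
step 4: q <- ((lane + 4) - q)        11111111
step 5: s <- (lane // 4)             11111111
step 6: s <- 3                       11111111

Answer: 7 steps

q: 4,4,4,4,4,4,4,4
s: 3,3,3,3,3,3,3,3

steps = 7; useful = 56; efficiency = 56/56 = 1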